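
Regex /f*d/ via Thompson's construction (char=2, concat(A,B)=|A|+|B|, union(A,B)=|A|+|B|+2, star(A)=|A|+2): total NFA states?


Syntax tree has 2 char leaf(s), 0 union(s), 1 star(s)
chars contribute 2×2 = 4; each union adds +2; each star adds +2
Total: 4 + 0 + 2 = 6 states


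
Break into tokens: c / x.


Scan left to right, longest-match per lexeme
Tokens: ID(c), OP(/), ID(x)


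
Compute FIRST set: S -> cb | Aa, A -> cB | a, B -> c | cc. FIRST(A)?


Per alternative of A: FIRST(cB) = {c}; FIRST(a) = {a}
FIRST(A) = {a, c}


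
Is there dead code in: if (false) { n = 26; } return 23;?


condition is constant false, so the whole block is unreachable
Dead: 'if (false) { n = 26; }'


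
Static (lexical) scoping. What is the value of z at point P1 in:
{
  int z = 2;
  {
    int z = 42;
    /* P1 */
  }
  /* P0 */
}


z declared in the same block as P1
z = 42


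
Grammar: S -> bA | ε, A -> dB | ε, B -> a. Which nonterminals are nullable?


A nonterminal is nullable iff some alternative derives ε (directly, or every symbol in it is nullable)
Nullable: {A, S}


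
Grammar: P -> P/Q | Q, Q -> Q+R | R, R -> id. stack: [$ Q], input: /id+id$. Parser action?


lookahead ∉ {+} so Q won't extend; reduce P -> Q
Action: reduce (P -> Q)


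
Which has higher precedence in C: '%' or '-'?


'%' is multiplicative (level 10); '-' is additive (level 9)
Higher level binds tighter
'%' has higher precedence than '-'


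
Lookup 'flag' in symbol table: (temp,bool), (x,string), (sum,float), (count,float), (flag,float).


Lookup 'flag' → type float


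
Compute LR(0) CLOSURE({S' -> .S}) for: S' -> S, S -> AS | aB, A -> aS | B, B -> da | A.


Start: S' -> .S
For each item with dot before a nonterminal B, add B -> .γ for every B-production
Closure: [S' -> .S, S -> .AS, S -> .aB, A -> .aS, A -> .B, B -> .da, B -> .A]


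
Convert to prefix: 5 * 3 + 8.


left-to-right (same/higher precedence on left): tree is (+ (* 5 3) 8)
Prefix: + * 5 3 8


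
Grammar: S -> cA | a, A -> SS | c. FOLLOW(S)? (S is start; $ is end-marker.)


$ ∈ FOLLOW(S). For each A -> αBβ: add FIRST(β)\{ε} to FOLLOW(B); if β nullable, add FOLLOW(A).
FOLLOW(S) = {$, a, c}


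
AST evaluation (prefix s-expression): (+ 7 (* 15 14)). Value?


Evaluate inner: (* 15 14) = 210
Evaluate root: (+ 7 210) = 217
Result: 217


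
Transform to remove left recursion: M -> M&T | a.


Left-recursive alternatives: M&T; non-recursive: a
Introduce M': M -> aM', M' -> &TM' | ε


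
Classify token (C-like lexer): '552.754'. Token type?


Pattern: digits with a decimal point
Type: FLOAT_LITERAL


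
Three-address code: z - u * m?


Break into single-operator statements:
t1 = u * m
t2 = z - t1


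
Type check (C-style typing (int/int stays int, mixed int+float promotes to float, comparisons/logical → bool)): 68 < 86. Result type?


Operand types: int < int
Rule: comparison yields bool
Result type: bool


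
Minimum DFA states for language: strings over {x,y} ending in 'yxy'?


Track the longest suffix of input matching a prefix of 'yxy': 4 classes (prefixes of length 0..3)
Minimal DFA: 4 states


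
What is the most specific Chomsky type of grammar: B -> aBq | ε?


Single nonterminal LHS, but a^n q^n is not regular
Classification: Type 2 (Context-Free)


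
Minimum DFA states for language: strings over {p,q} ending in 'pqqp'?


Track the longest suffix of input matching a prefix of 'pqqp': 5 classes (prefixes of length 0..4)
Minimal DFA: 5 states


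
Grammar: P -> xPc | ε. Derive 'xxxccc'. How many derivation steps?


Derivation: P => xPc => xxPcc => xxxPccc => xxxccc
Steps: 4


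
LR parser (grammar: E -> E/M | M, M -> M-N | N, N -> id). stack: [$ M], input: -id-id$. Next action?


shift '-' to continue M -> M-N
Action: shift


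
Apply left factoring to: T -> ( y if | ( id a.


Common prefix: '('
Factored: T -> ( T', T' -> y if | id a


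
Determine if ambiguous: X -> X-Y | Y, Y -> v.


precedence layered via separate nonterminal Y: deterministic
Unambiguous


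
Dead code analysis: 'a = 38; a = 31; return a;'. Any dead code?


first assignment to a is overwritten before any read
Dead: 'a = 38'


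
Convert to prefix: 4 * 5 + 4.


left-to-right (same/higher precedence on left): tree is (+ (* 4 5) 4)
Prefix: + * 4 5 4


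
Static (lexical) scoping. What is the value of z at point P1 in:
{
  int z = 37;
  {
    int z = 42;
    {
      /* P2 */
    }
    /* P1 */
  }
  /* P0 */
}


z declared in the same block as P1
z = 42


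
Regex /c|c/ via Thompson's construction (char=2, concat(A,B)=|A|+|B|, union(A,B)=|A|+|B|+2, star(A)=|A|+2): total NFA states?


Syntax tree has 2 char leaf(s), 1 union(s), 0 star(s)
chars contribute 2×2 = 4; each union adds +2; each star adds +2
Total: 4 + 2 + 0 = 6 states


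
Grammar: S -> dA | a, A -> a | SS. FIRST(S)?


Per alternative of S: FIRST(dA) = {d}; FIRST(a) = {a}
FIRST(S) = {a, d}


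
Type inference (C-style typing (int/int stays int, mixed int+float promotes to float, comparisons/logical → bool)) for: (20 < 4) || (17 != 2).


Operand types: bool || bool
Rule: logical operators take bool operands and yield bool
Result type: bool


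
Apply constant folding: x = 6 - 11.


6 - 11 = -5 at compile time
Optimized: x = -5


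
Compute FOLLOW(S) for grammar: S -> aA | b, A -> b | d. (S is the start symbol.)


$ ∈ FOLLOW(S). For each A -> αBβ: add FIRST(β)\{ε} to FOLLOW(B); if β nullable, add FOLLOW(A).
FOLLOW(S) = {$}


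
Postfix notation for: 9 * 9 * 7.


Left to right (same or higher precedence on left)
Postfix: 9 9 * 7 *


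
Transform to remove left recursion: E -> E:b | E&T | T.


Left-recursive alternatives: E:b, E&T; non-recursive: T
Introduce E': E -> TE', E' -> :bE' | &TE' | ε


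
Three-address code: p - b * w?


Break into single-operator statements:
t1 = b * w
t2 = p - t1


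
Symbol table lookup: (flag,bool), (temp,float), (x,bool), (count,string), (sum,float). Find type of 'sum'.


Lookup 'sum' → type float


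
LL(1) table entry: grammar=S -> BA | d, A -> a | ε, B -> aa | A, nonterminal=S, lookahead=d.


For [S, d]: 'd' ∈ FIRST(d)
Entry: S -> d


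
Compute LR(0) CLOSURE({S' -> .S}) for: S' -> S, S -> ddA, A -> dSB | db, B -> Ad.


Start: S' -> .S
For each item with dot before a nonterminal B, add B -> .γ for every B-production
Closure: [S' -> .S, S -> .ddA]


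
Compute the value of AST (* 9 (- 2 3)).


Evaluate inner: (- 2 3) = -1
Evaluate root: (* 9 -1) = -9
Result: -9


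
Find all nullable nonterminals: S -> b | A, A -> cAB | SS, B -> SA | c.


A nonterminal is nullable iff some alternative derives ε (directly, or every symbol in it is nullable)
Nullable: {}


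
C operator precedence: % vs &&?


'%' is multiplicative (level 10); '&&' is logical AND (level 2)
Higher level binds tighter
'%' has higher precedence than '&&'


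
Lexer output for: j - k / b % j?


Scan left to right, longest-match per lexeme
Tokens: ID(j), OP(-), ID(k), OP(/), ID(b), OP(%), ID(j)


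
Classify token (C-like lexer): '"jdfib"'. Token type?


Pattern: double-quoted sequence
Type: STRING_LITERAL


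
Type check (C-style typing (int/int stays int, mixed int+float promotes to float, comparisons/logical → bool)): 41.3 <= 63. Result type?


Operand types: float <= int
Rule: comparison yields bool
Result type: bool


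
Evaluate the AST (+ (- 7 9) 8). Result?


Evaluate inner: (- 7 9) = -2
Evaluate root: (+ -2 8) = 6
Result: 6


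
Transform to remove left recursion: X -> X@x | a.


Left-recursive alternatives: X@x; non-recursive: a
Introduce X': X -> aX', X' -> @xX' | ε


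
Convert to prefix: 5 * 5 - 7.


left-to-right (same/higher precedence on left): tree is (- (* 5 5) 7)
Prefix: - * 5 5 7


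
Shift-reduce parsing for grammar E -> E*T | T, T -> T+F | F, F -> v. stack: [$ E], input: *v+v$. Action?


shift '*' to continue E -> E*T
Action: shift


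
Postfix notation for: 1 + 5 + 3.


Left to right (same or higher precedence on left)
Postfix: 1 5 + 3 +


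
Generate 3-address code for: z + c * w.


Break into single-operator statements:
t1 = c * w
t2 = z + t1


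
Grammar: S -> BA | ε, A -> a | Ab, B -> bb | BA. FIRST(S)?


Per alternative of S: FIRST(BA) = {b}; FIRST(ε) = {ε}
FIRST(S) = {b, ε}


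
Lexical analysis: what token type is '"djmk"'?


Pattern: double-quoted sequence
Type: STRING_LITERAL


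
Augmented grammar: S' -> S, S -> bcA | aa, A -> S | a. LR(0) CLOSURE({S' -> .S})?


Start: S' -> .S
For each item with dot before a nonterminal B, add B -> .γ for every B-production
Closure: [S' -> .S, S -> .bcA, S -> .aa]


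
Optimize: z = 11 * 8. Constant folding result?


11 * 8 = 88 at compile time
Optimized: z = 88


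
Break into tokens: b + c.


Scan left to right, longest-match per lexeme
Tokens: ID(b), OP(+), ID(c)


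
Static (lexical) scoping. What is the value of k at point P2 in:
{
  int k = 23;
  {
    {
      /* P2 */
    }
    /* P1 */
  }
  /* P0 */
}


P2's block does not declare k; resolves to the enclosing declaration at depth 0
k = 23


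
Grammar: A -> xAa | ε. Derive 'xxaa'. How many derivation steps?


Derivation: A => xAa => xxAaa => xxaa
Steps: 3


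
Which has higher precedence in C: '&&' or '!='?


'!=' is equality (level 6); '&&' is logical AND (level 2)
Higher level binds tighter
'!=' has higher precedence than '&&'


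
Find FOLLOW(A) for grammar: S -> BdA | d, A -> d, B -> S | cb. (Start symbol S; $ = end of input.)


$ ∈ FOLLOW(S). For each A -> αBβ: add FIRST(β)\{ε} to FOLLOW(B); if β nullable, add FOLLOW(A).
FOLLOW(A) = {$, d}


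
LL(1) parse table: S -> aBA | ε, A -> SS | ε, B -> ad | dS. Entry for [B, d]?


For [B, d]: 'd' ∈ FIRST(dS)
Entry: B -> dS


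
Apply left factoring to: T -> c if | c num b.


Common prefix: 'c'
Factored: T -> c T', T' -> if | num b


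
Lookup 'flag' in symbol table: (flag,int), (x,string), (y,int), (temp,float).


Lookup 'flag' → type int


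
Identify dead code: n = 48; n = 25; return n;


first assignment to n is overwritten before any read
Dead: 'n = 48'


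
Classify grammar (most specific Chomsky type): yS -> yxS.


LHS has context (more than one symbol) and |LHS| ≤ |RHS|
Classification: Type 1 (Context-Sensitive)


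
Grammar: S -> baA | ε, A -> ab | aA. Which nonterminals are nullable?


A nonterminal is nullable iff some alternative derives ε (directly, or every symbol in it is nullable)
Nullable: {S}


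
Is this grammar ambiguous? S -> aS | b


right-linear, alternatives start with distinct terminals 'a' vs 'b': unique leftmost derivation
Unambiguous


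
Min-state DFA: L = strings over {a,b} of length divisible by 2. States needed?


Track length mod 2: states 0..1, accept at 0
Minimal DFA: 2 states


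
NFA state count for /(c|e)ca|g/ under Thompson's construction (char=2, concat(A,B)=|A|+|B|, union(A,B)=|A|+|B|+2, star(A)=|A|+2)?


Syntax tree has 5 char leaf(s), 2 union(s), 0 star(s)
chars contribute 5×2 = 10; each union adds +2; each star adds +2
Total: 10 + 4 + 0 = 14 states


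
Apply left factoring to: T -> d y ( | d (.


Common prefix: 'd'
Factored: T -> d T', T' -> y ( | (


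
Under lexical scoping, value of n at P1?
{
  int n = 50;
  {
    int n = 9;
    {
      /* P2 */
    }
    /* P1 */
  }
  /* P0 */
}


n declared in the same block as P1
n = 9


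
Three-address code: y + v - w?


Break into single-operator statements:
t1 = y + v
t2 = t1 - w


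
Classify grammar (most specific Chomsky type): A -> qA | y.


Right-linear: every RHS is a terminal or a terminal followed by one nonterminal
Classification: Type 3 (Regular)


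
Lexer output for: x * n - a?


Scan left to right, longest-match per lexeme
Tokens: ID(x), OP(*), ID(n), OP(-), ID(a)


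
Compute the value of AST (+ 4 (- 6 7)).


Evaluate inner: (- 6 7) = -1
Evaluate root: (+ 4 -1) = 3
Result: 3


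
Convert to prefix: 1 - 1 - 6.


left-to-right (same/higher precedence on left): tree is (- (- 1 1) 6)
Prefix: - - 1 1 6


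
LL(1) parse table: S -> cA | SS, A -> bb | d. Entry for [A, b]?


For [A, b]: 'b' ∈ FIRST(bb)
Entry: A -> bb


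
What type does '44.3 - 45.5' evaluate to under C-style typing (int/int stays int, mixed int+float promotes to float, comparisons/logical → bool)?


Operand types: float - float
Rule: mixed int/float promotes to float; int/int stays int
Result type: float


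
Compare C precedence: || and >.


'>' is relational (level 7); '||' is logical OR (level 1)
Higher level binds tighter
'>' has higher precedence than '||'


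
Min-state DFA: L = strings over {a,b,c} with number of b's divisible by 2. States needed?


Track (count of b) mod 2: states 0..1, accept at 0
Minimal DFA: 2 states


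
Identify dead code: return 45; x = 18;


statement follows a return and is unreachable
Dead: 'x = 18'


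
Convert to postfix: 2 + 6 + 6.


Left to right (same or higher precedence on left)
Postfix: 2 6 + 6 +


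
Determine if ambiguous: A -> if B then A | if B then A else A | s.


dangling else: 'if B then if B then s else s' parses two ways
Ambiguous


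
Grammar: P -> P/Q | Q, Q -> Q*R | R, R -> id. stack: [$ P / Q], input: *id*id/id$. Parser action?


'*' can extend Q; shift to build Q -> Q*R
Action: shift


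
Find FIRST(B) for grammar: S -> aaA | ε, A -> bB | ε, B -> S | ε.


Per alternative of B: FIRST(S) = {a, ε}; FIRST(ε) = {ε}
FIRST(B) = {a, ε}


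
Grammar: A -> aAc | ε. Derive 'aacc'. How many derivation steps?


Derivation: A => aAc => aaAcc => aacc
Steps: 3


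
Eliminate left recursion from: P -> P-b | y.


Left-recursive alternatives: P-b; non-recursive: y
Introduce P': P -> yP', P' -> -bP' | ε


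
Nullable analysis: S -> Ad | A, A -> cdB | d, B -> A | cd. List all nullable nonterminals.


A nonterminal is nullable iff some alternative derives ε (directly, or every symbol in it is nullable)
Nullable: {}


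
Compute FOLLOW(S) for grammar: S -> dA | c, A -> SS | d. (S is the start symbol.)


$ ∈ FOLLOW(S). For each A -> αBβ: add FIRST(β)\{ε} to FOLLOW(B); if β nullable, add FOLLOW(A).
FOLLOW(S) = {$, c, d}


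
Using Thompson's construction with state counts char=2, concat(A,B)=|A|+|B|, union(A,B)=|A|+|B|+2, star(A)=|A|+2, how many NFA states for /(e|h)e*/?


Syntax tree has 3 char leaf(s), 1 union(s), 1 star(s)
chars contribute 3×2 = 6; each union adds +2; each star adds +2
Total: 6 + 2 + 2 = 10 states


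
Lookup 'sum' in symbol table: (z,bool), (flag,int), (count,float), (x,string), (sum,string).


Lookup 'sum' → type string


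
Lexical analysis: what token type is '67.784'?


Pattern: digits with a decimal point
Type: FLOAT_LITERAL


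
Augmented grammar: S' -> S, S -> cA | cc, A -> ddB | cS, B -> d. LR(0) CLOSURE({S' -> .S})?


Start: S' -> .S
For each item with dot before a nonterminal B, add B -> .γ for every B-production
Closure: [S' -> .S, S -> .cA, S -> .cc]


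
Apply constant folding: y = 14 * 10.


14 * 10 = 140 at compile time
Optimized: y = 140


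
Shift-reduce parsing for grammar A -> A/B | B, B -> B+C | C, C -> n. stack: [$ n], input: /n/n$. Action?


'n' on top is the handle for C -> n
Action: reduce (C -> n)


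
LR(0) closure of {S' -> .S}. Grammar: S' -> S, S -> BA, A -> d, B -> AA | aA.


Start: S' -> .S
For each item with dot before a nonterminal B, add B -> .γ for every B-production
Closure: [S' -> .S, S -> .BA, B -> .AA, B -> .aA, A -> .d]


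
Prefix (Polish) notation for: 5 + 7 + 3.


left-to-right (same/higher precedence on left): tree is (+ (+ 5 7) 3)
Prefix: + + 5 7 3


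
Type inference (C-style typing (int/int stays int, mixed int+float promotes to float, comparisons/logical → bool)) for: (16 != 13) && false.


Operand types: bool && bool
Rule: logical operators take bool operands and yield bool
Result type: bool


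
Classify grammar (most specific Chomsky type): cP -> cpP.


LHS has context (more than one symbol) and |LHS| ≤ |RHS|
Classification: Type 1 (Context-Sensitive)


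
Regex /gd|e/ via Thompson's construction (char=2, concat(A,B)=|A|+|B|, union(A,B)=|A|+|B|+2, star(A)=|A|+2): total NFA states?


Syntax tree has 3 char leaf(s), 1 union(s), 0 star(s)
chars contribute 3×2 = 6; each union adds +2; each star adds +2
Total: 6 + 2 + 0 = 8 states


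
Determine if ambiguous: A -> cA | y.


right-linear, alternatives start with distinct terminals 'c' vs 'y': unique leftmost derivation
Unambiguous


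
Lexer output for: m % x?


Scan left to right, longest-match per lexeme
Tokens: ID(m), OP(%), ID(x)


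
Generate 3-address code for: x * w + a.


Break into single-operator statements:
t1 = x * w
t2 = t1 + a


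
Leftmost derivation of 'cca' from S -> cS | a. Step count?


Derivation: S => cS => ccS => cca
Steps: 3


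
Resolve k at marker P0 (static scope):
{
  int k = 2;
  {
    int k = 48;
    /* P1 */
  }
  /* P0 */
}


k declared in the same block as P0
k = 2


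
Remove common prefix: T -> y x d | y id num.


Common prefix: 'y'
Factored: T -> y T', T' -> x d | id num


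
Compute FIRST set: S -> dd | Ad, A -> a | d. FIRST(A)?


Per alternative of A: FIRST(a) = {a}; FIRST(d) = {d}
FIRST(A) = {a, d}


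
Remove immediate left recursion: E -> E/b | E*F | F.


Left-recursive alternatives: E/b, E*F; non-recursive: F
Introduce E': E -> FE', E' -> /bE' | *FE' | ε


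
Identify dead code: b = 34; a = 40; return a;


b is assigned but never read
Dead: 'b = 34'


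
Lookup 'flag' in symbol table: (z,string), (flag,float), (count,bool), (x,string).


Lookup 'flag' → type float


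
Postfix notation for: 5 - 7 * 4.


* has higher precedence, evaluate 7*4 first
Postfix: 5 7 4 * -


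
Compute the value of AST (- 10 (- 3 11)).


Evaluate inner: (- 3 11) = -8
Evaluate root: (- 10 -8) = 18
Result: 18


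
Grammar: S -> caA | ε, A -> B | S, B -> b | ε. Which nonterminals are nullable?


A nonterminal is nullable iff some alternative derives ε (directly, or every symbol in it is nullable)
Nullable: {A, B, S}


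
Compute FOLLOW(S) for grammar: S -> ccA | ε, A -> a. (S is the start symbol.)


$ ∈ FOLLOW(S). For each A -> αBβ: add FIRST(β)\{ε} to FOLLOW(B); if β nullable, add FOLLOW(A).
FOLLOW(S) = {$}


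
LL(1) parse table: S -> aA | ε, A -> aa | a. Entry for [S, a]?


For [S, a]: 'a' ∈ FIRST(aA)
Entry: S -> aA


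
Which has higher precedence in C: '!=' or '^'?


'!=' is equality (level 6); '^' is bitwise XOR (level 4)
Higher level binds tighter
'!=' has higher precedence than '^'


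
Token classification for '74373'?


Pattern: digits only
Type: INTEGER_LITERAL


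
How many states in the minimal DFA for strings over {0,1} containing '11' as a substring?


KMP-style automaton: 2 progress states + 1 absorbing accept = 3
Minimal DFA: 3 states


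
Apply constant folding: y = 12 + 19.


12 + 19 = 31 at compile time
Optimized: y = 31


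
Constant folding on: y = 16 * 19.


16 * 19 = 304 at compile time
Optimized: y = 304


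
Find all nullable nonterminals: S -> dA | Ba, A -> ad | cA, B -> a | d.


A nonterminal is nullable iff some alternative derives ε (directly, or every symbol in it is nullable)
Nullable: {}


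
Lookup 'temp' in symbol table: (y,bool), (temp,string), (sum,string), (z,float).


Lookup 'temp' → type string


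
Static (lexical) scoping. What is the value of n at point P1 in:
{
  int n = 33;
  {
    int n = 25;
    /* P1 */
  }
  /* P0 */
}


n declared in the same block as P1
n = 25


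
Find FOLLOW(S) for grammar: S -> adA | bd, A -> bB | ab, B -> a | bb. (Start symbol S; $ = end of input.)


$ ∈ FOLLOW(S). For each A -> αBβ: add FIRST(β)\{ε} to FOLLOW(B); if β nullable, add FOLLOW(A).
FOLLOW(S) = {$}


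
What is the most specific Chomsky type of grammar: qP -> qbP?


LHS has context (more than one symbol) and |LHS| ≤ |RHS|
Classification: Type 1 (Context-Sensitive)


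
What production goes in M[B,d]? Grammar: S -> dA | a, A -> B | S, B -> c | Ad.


For [B, d]: 'd' ∈ FIRST(Ad)
Entry: B -> Ad


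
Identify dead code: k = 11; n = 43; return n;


k is assigned but never read
Dead: 'k = 11'


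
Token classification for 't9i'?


Pattern: letter/underscore followed by alphanumerics, not a keyword
Type: IDENTIFIER


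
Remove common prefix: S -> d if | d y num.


Common prefix: 'd'
Factored: S -> d S', S' -> if | y num


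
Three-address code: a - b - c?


Break into single-operator statements:
t1 = a - b
t2 = t1 - c


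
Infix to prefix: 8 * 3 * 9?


left-to-right (same/higher precedence on left): tree is (* (* 8 3) 9)
Prefix: * * 8 3 9


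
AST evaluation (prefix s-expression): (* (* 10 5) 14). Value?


Evaluate inner: (* 10 5) = 50
Evaluate root: (* 50 14) = 700
Result: 700


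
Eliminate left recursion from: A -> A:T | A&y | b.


Left-recursive alternatives: A:T, A&y; non-recursive: b
Introduce A': A -> bA', A' -> :TA' | &yA' | ε


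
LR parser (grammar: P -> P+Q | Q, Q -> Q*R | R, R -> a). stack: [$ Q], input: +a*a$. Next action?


lookahead ∉ {*} so Q won't extend; reduce P -> Q
Action: reduce (P -> Q)


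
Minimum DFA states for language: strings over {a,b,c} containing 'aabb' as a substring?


KMP-style automaton: 4 progress states + 1 absorbing accept = 5
Minimal DFA: 5 states


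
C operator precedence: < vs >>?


'>>' is shift (level 8); '<' is relational (level 7)
Higher level binds tighter
'>>' has higher precedence than '<'


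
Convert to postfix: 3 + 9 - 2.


Left to right (same or higher precedence on left)
Postfix: 3 9 + 2 -


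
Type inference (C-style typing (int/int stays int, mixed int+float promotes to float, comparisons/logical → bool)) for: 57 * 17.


Operand types: int * int
Rule: mixed int/float promotes to float; int/int stays int
Result type: int


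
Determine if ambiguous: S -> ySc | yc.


balanced y^n…c^n: each string has a unique parse
Unambiguous


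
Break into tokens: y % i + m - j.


Scan left to right, longest-match per lexeme
Tokens: ID(y), OP(%), ID(i), OP(+), ID(m), OP(-), ID(j)


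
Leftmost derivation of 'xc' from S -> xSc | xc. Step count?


Derivation: S => xc
Steps: 1


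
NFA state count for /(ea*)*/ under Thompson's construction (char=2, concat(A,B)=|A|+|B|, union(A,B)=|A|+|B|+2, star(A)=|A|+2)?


Syntax tree has 2 char leaf(s), 0 union(s), 2 star(s)
chars contribute 2×2 = 4; each union adds +2; each star adds +2
Total: 4 + 0 + 4 = 8 states


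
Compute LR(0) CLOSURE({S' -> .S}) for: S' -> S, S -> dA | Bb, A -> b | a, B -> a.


Start: S' -> .S
For each item with dot before a nonterminal B, add B -> .γ for every B-production
Closure: [S' -> .S, S -> .dA, S -> .Bb, B -> .a]


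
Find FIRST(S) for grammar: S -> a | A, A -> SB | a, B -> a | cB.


Per alternative of S: FIRST(a) = {a}; FIRST(A) = {a}
FIRST(S) = {a}


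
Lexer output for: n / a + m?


Scan left to right, longest-match per lexeme
Tokens: ID(n), OP(/), ID(a), OP(+), ID(m)


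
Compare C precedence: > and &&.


'>' is relational (level 7); '&&' is logical AND (level 2)
Higher level binds tighter
'>' has higher precedence than '&&'


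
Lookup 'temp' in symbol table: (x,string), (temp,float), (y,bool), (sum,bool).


Lookup 'temp' → type float


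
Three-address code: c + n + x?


Break into single-operator statements:
t1 = c + n
t2 = t1 + x


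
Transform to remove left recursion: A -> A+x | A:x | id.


Left-recursive alternatives: A+x, A:x; non-recursive: id
Introduce A': A -> idA', A' -> +xA' | :xA' | ε


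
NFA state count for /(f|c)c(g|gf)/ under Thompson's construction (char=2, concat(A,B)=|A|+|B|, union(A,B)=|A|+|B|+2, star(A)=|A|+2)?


Syntax tree has 6 char leaf(s), 2 union(s), 0 star(s)
chars contribute 6×2 = 12; each union adds +2; each star adds +2
Total: 12 + 4 + 0 = 16 states


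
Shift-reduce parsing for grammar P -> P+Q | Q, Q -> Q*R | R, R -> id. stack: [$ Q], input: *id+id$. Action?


shift '*' to continue Q -> Q*R
Action: shift


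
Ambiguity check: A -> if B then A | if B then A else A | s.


dangling else: 'if B then if B then s else s' parses two ways
Ambiguous


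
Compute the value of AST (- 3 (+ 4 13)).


Evaluate inner: (+ 4 13) = 17
Evaluate root: (- 3 17) = -14
Result: -14


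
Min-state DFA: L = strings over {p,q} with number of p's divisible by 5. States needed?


Track (count of p) mod 5: states 0..4, accept at 0
Minimal DFA: 5 states


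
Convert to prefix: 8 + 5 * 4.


'*' binds tighter: tree is (+ 8 (* 5 4))
Prefix: + 8 * 5 4


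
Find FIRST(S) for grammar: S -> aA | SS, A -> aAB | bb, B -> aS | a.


Per alternative of S: FIRST(aA) = {a}; FIRST(SS) = {a}
FIRST(S) = {a}


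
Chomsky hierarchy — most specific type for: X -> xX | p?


Right-linear: every RHS is a terminal or a terminal followed by one nonterminal
Classification: Type 3 (Regular)


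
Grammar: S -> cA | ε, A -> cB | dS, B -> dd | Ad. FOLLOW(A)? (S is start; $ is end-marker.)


$ ∈ FOLLOW(S). For each A -> αBβ: add FIRST(β)\{ε} to FOLLOW(B); if β nullable, add FOLLOW(A).
FOLLOW(A) = {$, d}


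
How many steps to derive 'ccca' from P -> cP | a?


Derivation: P => cP => ccP => cccP => ccca
Steps: 4


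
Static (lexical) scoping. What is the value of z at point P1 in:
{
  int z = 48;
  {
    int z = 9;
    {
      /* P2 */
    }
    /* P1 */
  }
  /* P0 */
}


z declared in the same block as P1
z = 9


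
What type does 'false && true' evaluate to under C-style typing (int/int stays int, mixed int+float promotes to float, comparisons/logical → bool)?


Operand types: bool && bool
Rule: logical operators take bool operands and yield bool
Result type: bool


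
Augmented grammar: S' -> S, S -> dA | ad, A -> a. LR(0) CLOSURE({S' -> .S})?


Start: S' -> .S
For each item with dot before a nonterminal B, add B -> .γ for every B-production
Closure: [S' -> .S, S -> .dA, S -> .ad]


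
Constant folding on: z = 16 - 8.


16 - 8 = 8 at compile time
Optimized: z = 8


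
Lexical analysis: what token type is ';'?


Pattern: delimiter/punctuation
Type: PUNCTUATION


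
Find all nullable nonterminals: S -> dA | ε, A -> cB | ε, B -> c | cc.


A nonterminal is nullable iff some alternative derives ε (directly, or every symbol in it is nullable)
Nullable: {A, S}


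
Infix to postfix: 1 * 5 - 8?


Left to right (same or higher precedence on left)
Postfix: 1 5 * 8 -


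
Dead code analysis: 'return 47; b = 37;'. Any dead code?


statement follows a return and is unreachable
Dead: 'b = 37'


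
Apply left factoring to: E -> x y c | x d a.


Common prefix: 'x'
Factored: E -> x E', E' -> y c | d a


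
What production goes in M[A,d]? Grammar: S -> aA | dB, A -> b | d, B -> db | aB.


For [A, d]: 'd' ∈ FIRST(d)
Entry: A -> d


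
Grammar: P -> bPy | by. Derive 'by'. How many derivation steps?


Derivation: P => by
Steps: 1


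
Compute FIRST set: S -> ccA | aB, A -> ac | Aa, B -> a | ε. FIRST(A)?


Per alternative of A: FIRST(ac) = {a}; FIRST(Aa) = {a}
FIRST(A) = {a}


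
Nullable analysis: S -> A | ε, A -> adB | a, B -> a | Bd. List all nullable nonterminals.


A nonterminal is nullable iff some alternative derives ε (directly, or every symbol in it is nullable)
Nullable: {S}


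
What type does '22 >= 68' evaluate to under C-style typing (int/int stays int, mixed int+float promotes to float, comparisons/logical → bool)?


Operand types: int >= int
Rule: comparison yields bool
Result type: bool


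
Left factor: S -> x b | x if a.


Common prefix: 'x'
Factored: S -> x S', S' -> b | if a


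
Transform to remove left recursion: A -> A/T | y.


Left-recursive alternatives: A/T; non-recursive: y
Introduce A': A -> yA', A' -> /TA' | ε


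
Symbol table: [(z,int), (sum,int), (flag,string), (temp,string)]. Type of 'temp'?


Lookup 'temp' → type string


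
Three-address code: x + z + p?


Break into single-operator statements:
t1 = x + z
t2 = t1 + p


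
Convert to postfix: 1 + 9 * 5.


* has higher precedence, evaluate 9*5 first
Postfix: 1 9 5 * +


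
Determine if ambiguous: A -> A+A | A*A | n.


'n+n*n' has two parse trees (no precedence encoded between + and *)
Ambiguous


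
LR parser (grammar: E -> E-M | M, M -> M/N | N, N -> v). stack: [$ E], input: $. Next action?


start symbol E on stack, input exhausted
Action: accept


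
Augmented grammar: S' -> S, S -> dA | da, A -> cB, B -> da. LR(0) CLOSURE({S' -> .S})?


Start: S' -> .S
For each item with dot before a nonterminal B, add B -> .γ for every B-production
Closure: [S' -> .S, S -> .dA, S -> .da]


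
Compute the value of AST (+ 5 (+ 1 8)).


Evaluate inner: (+ 1 8) = 9
Evaluate root: (+ 5 9) = 14
Result: 14


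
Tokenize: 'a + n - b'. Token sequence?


Scan left to right, longest-match per lexeme
Tokens: ID(a), OP(+), ID(n), OP(-), ID(b)


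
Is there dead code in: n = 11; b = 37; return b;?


n is assigned but never read
Dead: 'n = 11'


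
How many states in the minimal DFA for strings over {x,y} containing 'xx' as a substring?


KMP-style automaton: 2 progress states + 1 absorbing accept = 3
Minimal DFA: 3 states


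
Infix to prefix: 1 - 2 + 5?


left-to-right (same/higher precedence on left): tree is (+ (- 1 2) 5)
Prefix: + - 1 2 5


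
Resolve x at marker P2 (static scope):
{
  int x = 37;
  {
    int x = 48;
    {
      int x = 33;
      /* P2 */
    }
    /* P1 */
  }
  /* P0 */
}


x declared in the same block as P2
x = 33


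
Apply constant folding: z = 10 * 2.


10 * 2 = 20 at compile time
Optimized: z = 20


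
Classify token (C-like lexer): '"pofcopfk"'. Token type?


Pattern: double-quoted sequence
Type: STRING_LITERAL


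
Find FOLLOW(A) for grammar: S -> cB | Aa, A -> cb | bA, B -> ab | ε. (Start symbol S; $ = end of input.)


$ ∈ FOLLOW(S). For each A -> αBβ: add FIRST(β)\{ε} to FOLLOW(B); if β nullable, add FOLLOW(A).
FOLLOW(A) = {a}


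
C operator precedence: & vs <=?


'<=' is relational (level 7); '&' is bitwise AND (level 5)
Higher level binds tighter
'<=' has higher precedence than '&'


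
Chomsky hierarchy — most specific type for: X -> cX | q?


Right-linear: every RHS is a terminal or a terminal followed by one nonterminal
Classification: Type 3 (Regular)


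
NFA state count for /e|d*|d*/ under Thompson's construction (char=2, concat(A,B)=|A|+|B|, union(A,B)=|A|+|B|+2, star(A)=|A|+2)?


Syntax tree has 3 char leaf(s), 2 union(s), 2 star(s)
chars contribute 3×2 = 6; each union adds +2; each star adds +2
Total: 6 + 4 + 4 = 14 states


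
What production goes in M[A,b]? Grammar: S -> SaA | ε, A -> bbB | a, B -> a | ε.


For [A, b]: 'b' ∈ FIRST(bbB)
Entry: A -> bbB


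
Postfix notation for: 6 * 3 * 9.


Left to right (same or higher precedence on left)
Postfix: 6 3 * 9 *


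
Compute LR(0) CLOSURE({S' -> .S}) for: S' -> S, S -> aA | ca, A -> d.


Start: S' -> .S
For each item with dot before a nonterminal B, add B -> .γ for every B-production
Closure: [S' -> .S, S -> .aA, S -> .ca]


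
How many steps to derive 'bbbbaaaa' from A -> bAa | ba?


Derivation: A => bAa => bbAaa => bbbAaaa => bbbbaaaa
Steps: 4


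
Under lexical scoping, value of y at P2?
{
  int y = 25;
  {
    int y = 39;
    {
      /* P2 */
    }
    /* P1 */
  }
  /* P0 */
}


P2's block does not declare y; resolves to the enclosing declaration at depth 1
y = 39


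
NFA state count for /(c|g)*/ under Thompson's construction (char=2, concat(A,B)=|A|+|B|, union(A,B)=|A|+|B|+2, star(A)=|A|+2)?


Syntax tree has 2 char leaf(s), 1 union(s), 1 star(s)
chars contribute 2×2 = 4; each union adds +2; each star adds +2
Total: 4 + 2 + 2 = 8 states


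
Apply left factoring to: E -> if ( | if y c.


Common prefix: 'if'
Factored: E -> if E', E' -> ( | y c


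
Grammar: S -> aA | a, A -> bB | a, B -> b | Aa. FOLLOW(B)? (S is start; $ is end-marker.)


$ ∈ FOLLOW(S). For each A -> αBβ: add FIRST(β)\{ε} to FOLLOW(B); if β nullable, add FOLLOW(A).
FOLLOW(B) = {$, a}


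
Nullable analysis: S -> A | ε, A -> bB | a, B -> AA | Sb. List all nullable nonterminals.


A nonterminal is nullable iff some alternative derives ε (directly, or every symbol in it is nullable)
Nullable: {S}


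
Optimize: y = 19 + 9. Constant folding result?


19 + 9 = 28 at compile time
Optimized: y = 28


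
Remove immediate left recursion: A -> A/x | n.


Left-recursive alternatives: A/x; non-recursive: n
Introduce A': A -> nA', A' -> /xA' | ε


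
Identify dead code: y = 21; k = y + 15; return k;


y is read by k's definition; k is returned
No dead code


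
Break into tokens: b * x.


Scan left to right, longest-match per lexeme
Tokens: ID(b), OP(*), ID(x)


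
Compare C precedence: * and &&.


'*' is multiplicative (level 10); '&&' is logical AND (level 2)
Higher level binds tighter
'*' has higher precedence than '&&'


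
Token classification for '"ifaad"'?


Pattern: double-quoted sequence
Type: STRING_LITERAL


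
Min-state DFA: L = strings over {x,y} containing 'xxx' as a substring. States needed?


KMP-style automaton: 3 progress states + 1 absorbing accept = 4
Minimal DFA: 4 states


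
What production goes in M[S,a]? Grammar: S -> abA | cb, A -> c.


For [S, a]: 'a' ∈ FIRST(abA)
Entry: S -> abA


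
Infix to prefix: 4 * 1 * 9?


left-to-right (same/higher precedence on left): tree is (* (* 4 1) 9)
Prefix: * * 4 1 9


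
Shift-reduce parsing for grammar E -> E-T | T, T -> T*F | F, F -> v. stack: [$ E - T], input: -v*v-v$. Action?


handle 'E-T' on top; lookahead ∈ FOLLOW(E) = {-, $}
Action: reduce (E -> E-T)


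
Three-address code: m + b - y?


Break into single-operator statements:
t1 = m + b
t2 = t1 - y


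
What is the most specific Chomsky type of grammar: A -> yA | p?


Right-linear: every RHS is a terminal or a terminal followed by one nonterminal
Classification: Type 3 (Regular)


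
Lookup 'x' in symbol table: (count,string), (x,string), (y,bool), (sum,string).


Lookup 'x' → type string


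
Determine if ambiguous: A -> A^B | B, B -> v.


precedence layered via separate nonterminal B: deterministic
Unambiguous


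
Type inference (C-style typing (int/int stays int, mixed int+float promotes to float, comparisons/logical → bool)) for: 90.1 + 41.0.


Operand types: float + float
Rule: mixed int/float promotes to float; int/int stays int
Result type: float


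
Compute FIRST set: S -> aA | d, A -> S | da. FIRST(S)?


Per alternative of S: FIRST(aA) = {a}; FIRST(d) = {d}
FIRST(S) = {a, d}


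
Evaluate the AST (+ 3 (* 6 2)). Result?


Evaluate inner: (* 6 2) = 12
Evaluate root: (+ 3 12) = 15
Result: 15


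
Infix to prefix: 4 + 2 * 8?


'*' binds tighter: tree is (+ 4 (* 2 8))
Prefix: + 4 * 2 8


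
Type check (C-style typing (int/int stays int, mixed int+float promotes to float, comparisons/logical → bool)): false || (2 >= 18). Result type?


Operand types: bool || bool
Rule: logical operators take bool operands and yield bool
Result type: bool


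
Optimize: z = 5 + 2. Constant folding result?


5 + 2 = 7 at compile time
Optimized: z = 7


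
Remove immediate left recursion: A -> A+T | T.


Left-recursive alternatives: A+T; non-recursive: T
Introduce A': A -> TA', A' -> +TA' | ε


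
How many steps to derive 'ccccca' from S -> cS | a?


Derivation: S => cS => ccS => cccS => ccccS => cccccS => ccccca
Steps: 6


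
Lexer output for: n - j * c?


Scan left to right, longest-match per lexeme
Tokens: ID(n), OP(-), ID(j), OP(*), ID(c)


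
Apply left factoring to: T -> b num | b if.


Common prefix: 'b'
Factored: T -> b T', T' -> num | if


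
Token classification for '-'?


Pattern: operator symbol
Type: OPERATOR


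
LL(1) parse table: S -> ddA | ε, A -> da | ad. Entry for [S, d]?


For [S, d]: 'd' ∈ FIRST(ddA)
Entry: S -> ddA


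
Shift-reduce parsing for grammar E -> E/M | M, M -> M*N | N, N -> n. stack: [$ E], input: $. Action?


start symbol E on stack, input exhausted
Action: accept


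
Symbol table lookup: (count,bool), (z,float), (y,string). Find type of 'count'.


Lookup 'count' → type bool


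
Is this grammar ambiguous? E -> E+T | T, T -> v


precedence layered via separate nonterminal T: deterministic
Unambiguous


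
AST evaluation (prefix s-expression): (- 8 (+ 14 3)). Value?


Evaluate inner: (+ 14 3) = 17
Evaluate root: (- 8 17) = -9
Result: -9


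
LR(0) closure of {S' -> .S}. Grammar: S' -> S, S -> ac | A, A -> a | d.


Start: S' -> .S
For each item with dot before a nonterminal B, add B -> .γ for every B-production
Closure: [S' -> .S, S -> .ac, S -> .A, A -> .a, A -> .d]


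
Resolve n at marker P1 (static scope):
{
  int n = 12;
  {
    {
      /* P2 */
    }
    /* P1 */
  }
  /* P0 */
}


P1's block does not declare n; resolves to the enclosing declaration at depth 0
n = 12


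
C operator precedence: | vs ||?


'|' is bitwise OR (level 3); '||' is logical OR (level 1)
Higher level binds tighter
'|' has higher precedence than '||'


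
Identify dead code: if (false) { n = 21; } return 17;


condition is constant false, so the whole block is unreachable
Dead: 'if (false) { n = 21; }'


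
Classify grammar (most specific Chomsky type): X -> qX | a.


Right-linear: every RHS is a terminal or a terminal followed by one nonterminal
Classification: Type 3 (Regular)


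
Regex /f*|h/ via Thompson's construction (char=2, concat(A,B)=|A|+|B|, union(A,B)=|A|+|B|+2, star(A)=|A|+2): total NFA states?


Syntax tree has 2 char leaf(s), 1 union(s), 1 star(s)
chars contribute 2×2 = 4; each union adds +2; each star adds +2
Total: 4 + 2 + 2 = 8 states


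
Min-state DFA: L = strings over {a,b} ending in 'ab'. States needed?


Track the longest suffix of input matching a prefix of 'ab': 3 classes (prefixes of length 0..2)
Minimal DFA: 3 states


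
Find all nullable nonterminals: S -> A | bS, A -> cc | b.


A nonterminal is nullable iff some alternative derives ε (directly, or every symbol in it is nullable)
Nullable: {}


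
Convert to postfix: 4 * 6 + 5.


Left to right (same or higher precedence on left)
Postfix: 4 6 * 5 +


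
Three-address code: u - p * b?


Break into single-operator statements:
t1 = p * b
t2 = u - t1


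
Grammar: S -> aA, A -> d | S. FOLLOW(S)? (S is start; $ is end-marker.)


$ ∈ FOLLOW(S). For each A -> αBβ: add FIRST(β)\{ε} to FOLLOW(B); if β nullable, add FOLLOW(A).
FOLLOW(S) = {$}


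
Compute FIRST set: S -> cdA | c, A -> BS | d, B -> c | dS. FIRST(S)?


Per alternative of S: FIRST(cdA) = {c}; FIRST(c) = {c}
FIRST(S) = {c}


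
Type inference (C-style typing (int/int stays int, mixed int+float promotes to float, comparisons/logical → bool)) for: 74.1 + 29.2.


Operand types: float + float
Rule: mixed int/float promotes to float; int/int stays int
Result type: float
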